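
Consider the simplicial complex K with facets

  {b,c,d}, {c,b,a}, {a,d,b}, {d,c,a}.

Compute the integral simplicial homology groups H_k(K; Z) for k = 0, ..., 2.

H_0 = Z,  H_1 = 0,  H_2 = Z.

We work with the vertex ordering a < b < c < d. The simplices of K, each written with vertices in increasing order, are:

  0-simplices (4): a, b, c, d
  1-simplices (6): ab, ac, ad, bc, bd, cd
  2-simplices (4): abc, abd, acd, bcd

giving chain groups C_0 ≅ Z^4, C_1 ≅ Z^6, C_2 ≅ Z^4.

Boundary ∂_1: C_1 → C_0 is given by ∂[p,q] = [q] − [p]. For instance
  ∂bc = c − b.
As a 4×6 matrix over Z this has rank 3, with invariant factors (1,1,1).

Boundary ∂_2: C_2 → C_1 maps a triangle to the signed sum of its edges. For instance
  ∂acd = cd − ad + ac,
  ∂abc = bc − ac + ab.
This gives a 6×4 integer matrix of rank 3; reducing to Smith normal form yields diagonal entries (1,1,1).

Computing H_k = (kernel of ∂_k) / (image of ∂_{k+1}):

  H_0: rank C_0 − rank ∂_1 = 4 − 3 = 1, and the invariant factors of ∂_1 are all 1, so H_0 ≅ Z.
  H_1: rank ker ∂_1 − rank ∂_2 = (6 − 3) − 3 = 0, and the invariant factors of ∂_2 are all 1, so H_1 ≅ 0.
  H_2: rank ker ∂_2 − rank ∂_3 = (4 − 3) − 0 = 1, and there is no ∂_3, so H_2 ≅ Z.

(K is a triangulation of the 2-sphere S^2.)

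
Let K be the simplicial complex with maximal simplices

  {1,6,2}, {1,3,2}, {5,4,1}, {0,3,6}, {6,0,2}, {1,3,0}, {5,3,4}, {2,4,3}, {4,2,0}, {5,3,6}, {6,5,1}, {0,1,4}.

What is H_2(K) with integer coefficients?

H_2 ≅ 0.

Fix the vertex order 0 < 1 < 2 < 3 < 4 < 5 < 6 and write every simplex with vertices in increasing order. Then dim K = 2 and the simplices of K are:

  0-simplices (7): [0], [1], [2], [3], [4], [5], [6]
  1-simplices (18): [0,1], [0,2], [0,3], [0,4], [0,6], [1,2], [1,3], [1,4], [1,5], [1,6], [2,3], [2,4], [2,6], [3,4], [3,5], [3,6], [4,5], [5,6]
  2-simplices (12): [0,1,3], [0,1,4], [0,2,4], [0,2,6], [0,3,6], [1,2,3], [1,2,6], [1,4,5], [1,5,6], [2,3,4], [3,4,5], [3,5,6]

so the chain groups are C_0 ≅ Z^7, C_1 ≅ Z^18, C_2 ≅ Z^12.

∂_1: C_1 → C_0 maps an edge to its endpoints' difference, ∂[p,q] = q − p.
The 7×18 boundary matrix has rank 6 and Smith normal form diag(1,1,1,1,1,1).

∂_2: C_2 → C_1 acts by ∂[p,q,r] = [q,r] − [p,r] + [p,q]. For instance
  ∂[3,4,5] = [4,5] − [3,5] + [3,4],
  ∂[0,2,4] = [2,4] − [0,4] + [0,2].
The 18×12 boundary matrix has rank 12 and Smith normal form diag(1,1,1,1,1,1,1,1,1,1,1,2).

Now H_k = ker ∂_k / im ∂_{k+1}, so:

  H_2: rank ker ∂_2 − rank ∂_3 = (12 − 12) − 0 = 0, and there is no ∂_3, so H_2 ≅ 0.

(K is a triangulation of the real projective plane RP^2.)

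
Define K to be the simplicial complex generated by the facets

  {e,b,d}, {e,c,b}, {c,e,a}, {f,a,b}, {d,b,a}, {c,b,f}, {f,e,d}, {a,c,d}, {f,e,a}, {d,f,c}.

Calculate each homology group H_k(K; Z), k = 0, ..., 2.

Order the vertices as a < b < c < d < e < f. Listing each simplex with vertices in this order, K has dimension 2 with simplices:

  0-simplices (6): a, b, c, d, e, f
  1-simplices (15): ab, ac, ad, ae, af, bc, bd, be, bf, cd, ce, cf, de, df, ef
  2-simplices (10): abd, abf, acd, ace, aef, bce, bcf, bde, cdf, def

so the chain groups are C_0 ≅ Z^6, C_1 ≅ Z^15, C_2 ≅ Z^10.

Boundary ∂_1: C_1 → C_0 is given by ∂[p,q] = [q] − [p].
This gives a 6×15 integer matrix of rank 5; reducing to Smith normal form yields diagonal entries (1,1,1,1,1).

The boundary map ∂_2: C_2 → C_1 acts by ∂[p,q,r] = [q,r] − [p,r] + [p,q]. For instance
  ∂bde = de − be + bd,
  ∂bcf = cf − bf + bc.
The resulting 15×10 matrix has rank 10, and its Smith normal form has invariant factors (1,1,1,1,1,1,1,1,1,2).

Now H_k = ker ∂_k / im ∂_{k+1}, so:

  H_0: rank C_0 − rank ∂_1 = 6 − 5 = 1, and the invariant factors of ∂_1 are all 1, so H_0 = Z.
  H_1: rank ker ∂_1 − rank ∂_2 = (15 − 5) − 10 = 0, and ∂_2 has invariant factor 2 > 1, so H_1 = Z_2.
  H_2: rank ker ∂_2 − rank ∂_3 = (10 − 10) − 0 = 0, and there is no ∂_3, so H_2 = 0.

H_0 = Z,  H_1 = Z_2,  H_2 = 0.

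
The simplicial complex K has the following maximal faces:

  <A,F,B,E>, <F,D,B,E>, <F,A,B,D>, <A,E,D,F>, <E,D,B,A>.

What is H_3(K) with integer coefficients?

Order the vertices as A < B < D < E < F. Listing each simplex with vertices in this order, K has dimension 3 with simplices:

  0-simplices (5): A, B, D, E, F
  1-simplices (10): AB, AD, AE, AF, BD, BE, BF, DE, DF, EF
  2-simplices (10): ABD, ABE, ABF, ADE, ADF, AEF, BDE, BDF, BEF, DEF
  3-simplices (5): ABDE, ABDF, ABEF, ADEF, BDEF

giving chain groups C_0 ≅ Z^5, C_1 ≅ Z^10, C_2 ≅ Z^10, C_3 ≅ Z^5.

Boundary ∂_1: C_1 → C_0 sends each edge [p,q] (with p < q) to q − p. For instance
  ∂DE = E − D.
As a 5×10 matrix over Z this has rank 4, with invariant factors (1,1,1,1).

Boundary ∂_2: C_2 → C_1 sends each 2-simplex [p,q,r] to [q,r] − [p,r] + [p,q]. For instance
  ∂BDF = DF − BF + BD,
  ∂ADE = DE − AE + AD.
As a 10×10 matrix over Z this has rank 6, with invariant factors (1,1,1,1,1,1).

Boundary ∂_3: C_3 → C_2 sends each 3-simplex σ to the alternating sum Σ_i (−1)^i (σ with its i-th vertex removed). For instance
  ∂ABEF = BEF − AEF + ABF − ABE,
  ∂ABDE = BDE − ADE + ABE − ABD.
The resulting 10×5 matrix has rank 4, and its Smith normal form has invariant factors (1,1,1,1).

Computing H_k = (kernel of ∂_k) / (image of ∂_{k+1}):

  H_3: rank ker ∂_3 − rank ∂_4 = (5 − 4) − 0 = 1, and there is no ∂_4, so H_3 ≅ Z.

H_3 = Z.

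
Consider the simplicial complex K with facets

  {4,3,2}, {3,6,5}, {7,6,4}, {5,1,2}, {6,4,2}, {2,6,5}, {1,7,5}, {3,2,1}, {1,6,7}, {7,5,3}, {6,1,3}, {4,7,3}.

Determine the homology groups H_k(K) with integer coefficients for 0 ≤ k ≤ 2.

We work with the vertex ordering 1 < 2 < 3 < 4 < 5 < 6 < 7. The simplices of K, each written with vertices in increasing order, are:

  0-simplices (7): [1], [2], [3], [4], [5], [6], [7]
  1-simplices (18): [1,2], [1,3], [1,5], [1,6], [1,7], [2,3], [2,4], [2,5], [2,6], [3,4], [3,5], [3,6], [3,7], [4,6], [4,7], [5,6], [5,7], [6,7]
  2-simplices (12): [1,2,3], [1,2,5], [1,3,6], [1,5,7], [1,6,7], [2,3,4], [2,4,6], [2,5,6], [3,4,7], [3,5,6], [3,5,7], [4,6,7]

Hence C_0 ≅ Z^7, C_1 ≅ Z^18, C_2 ≅ Z^12.

Boundary ∂_1: C_1 → C_0 sends each edge [p,q] (with p < q) to q − p. For instance
  ∂[5,6] = [6] − [5].
The 7×18 boundary matrix has rank 6 and Smith normal form diag(1,1,1,1,1,1).

The boundary map ∂_2: C_2 → C_1 acts by ∂[p,q,r] = [q,r] − [p,r] + [p,q]. For instance
  ∂[2,5,6] = [5,6] − [2,6] + [2,5],
  ∂[1,2,3] = [2,3] − [1,3] + [1,2].
This gives a 18×12 integer matrix of rank 12; reducing to Smith normal form yields diagonal entries (1,1,1,1,1,1,1,1,1,1,1,2).

Computing H_k = (kernel of ∂_k) / (image of ∂_{k+1}):

  H_0: rank C_0 − rank ∂_1 = 7 − 6 = 1, and the invariant factors of ∂_1 are all 1, so H_0 ≅ Z.
  H_1: rank ker ∂_1 − rank ∂_2 = (18 − 6) − 12 = 0, and ∂_2 has invariant factor 2 > 1, so H_1 ≅ Z/2.
  H_2: rank ker ∂_2 − rank ∂_3 = (12 − 12) − 0 = 0, and there is no ∂_3, so H_2 ≅ 0.

As a check, the Euler characteristic is 7 − 18 + 12 = 1, which agrees with 1 − 0 + 0 = 1.
(K is a triangulation of the real projective plane RP^2.)

H_0 ≅ Z,  H_1 ≅ Z/2,  H_2 = 0.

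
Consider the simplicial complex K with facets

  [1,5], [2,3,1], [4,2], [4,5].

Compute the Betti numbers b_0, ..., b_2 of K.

Order the vertices as 1 < 2 < 3 < 4 < 5. Listing each simplex with vertices in this order, K has dimension 2 with simplices:

  0-simplices (5): [1], [2], [3], [4], [5]
  1-simplices (6): [1,2], [1,3], [1,5], [2,3], [2,4], [4,5]
  2-simplices (1): [1,2,3]

Hence C_0 ≅ Z^5, C_1 ≅ Z^6, C_2 ≅ Z^1.

∂_1: C_1 → C_0 is given by ∂[p,q] = [q] − [p]. For instance
  ∂[2,3] = [3] − [2].
As a 5×6 matrix over Z this has rank 4, with invariant factors (1,1,1,1).

Boundary ∂_2: C_2 → C_1 acts by ∂[p,q,r] = [q,r] − [p,r] + [p,q]. For instance
  ∂[1,2,3] = [2,3] − [1,3] + [1,2].
The 6×1 boundary matrix has rank 1 and Smith normal form diag(1).

From H_k ≅ ker(∂_k) / im(∂_{k+1}) we obtain:

  H_0: rank C_0 − rank ∂_1 = 5 − 4 = 1, and the invariant factors of ∂_1 are all 1, so H_0 = Z.
  H_1: rank ker ∂_1 − rank ∂_2 = (6 − 4) − 1 = 1, and the invariant factors of ∂_2 are all 1, so H_1 = Z.
  H_2: rank ker ∂_2 − rank ∂_3 = (1 − 1) − 0 = 0, and there is no ∂_3, so H_2 = 0.

As a check, the Euler characteristic is 5 − 6 + 1 = 0, which agrees with 1 − 1 + 0 = 0.

Hence the Betti numbers are b_0 = 1, b_1 = 1, b_2 = 0.

b_0 = 1, b_1 = 1, b_2 = 0.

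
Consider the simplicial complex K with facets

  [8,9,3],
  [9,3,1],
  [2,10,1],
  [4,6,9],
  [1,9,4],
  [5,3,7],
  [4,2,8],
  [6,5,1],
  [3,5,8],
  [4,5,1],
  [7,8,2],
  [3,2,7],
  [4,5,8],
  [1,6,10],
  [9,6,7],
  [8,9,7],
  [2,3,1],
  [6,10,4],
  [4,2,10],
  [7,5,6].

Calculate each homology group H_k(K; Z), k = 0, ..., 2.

Fix the vertex order 1 < 2 < 3 < 4 < 5 < 6 < 7 < 8 < 9 < 10 and write every simplex with vertices in increasing order. Then dim K = 2 and the simplices of K are:

  0-simplices (10): [1], [2], [3], [4], [5], [6], [7], [8], [9], [10]
  1-simplices (30): (30 of them)
  2-simplices (20): (20 of them)

giving chain groups C_0 ≅ Z^10, C_1 ≅ Z^30, C_2 ≅ Z^20.

The boundary map ∂_1: C_1 → C_0 is given by ∂[p,q] = [q] − [p].
As a 10×30 matrix over Z this has rank 9, with invariant factors (1,1,1,1,1,1,1,1,1).

The boundary map ∂_2: C_2 → C_1 acts by ∂[p,q,r] = [q,r] − [p,r] + [p,q]. For instance
  ∂[3,5,8] = [5,8] − [3,8] + [3,5],
  ∂[6,7,9] = [7,9] − [6,9] + [6,7].
The 30×20 boundary matrix has rank 20 and Smith normal form diag(1,1,1,1,1,1,1,1,1,1,1,1,1,1,1,1,1,1,1,2).

From H_k ≅ ker(∂_k) / im(∂_{k+1}) we obtain:

  H_0: rank C_0 − rank ∂_1 = 10 − 9 = 1, and the invariant factors of ∂_1 are all 1, so H_0 ≅ Z.
  H_1: rank ker ∂_1 − rank ∂_2 = (30 − 9) − 20 = 1, and ∂_2 has invariant factor 2 > 1, so H_1 ≅ Z ⊕ Z/2Z.
  H_2: rank ker ∂_2 − rank ∂_3 = (20 − 20) − 0 = 0, and there is no ∂_3, so H_2 ≅ 0.

As a check, the Euler characteristic is 10 − 30 + 20 = 0, which agrees with 1 − 1 + 0 = 0.
(K is a triangulation of the Klein bottle.)

H_0 = Z,  H_1 = Z ⊕ Z/2Z,  H_2 = 0.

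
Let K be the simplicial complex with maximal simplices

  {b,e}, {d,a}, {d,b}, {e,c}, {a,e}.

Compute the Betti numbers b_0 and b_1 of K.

Take the total order a < b < c < d < e on the vertex set. Then K (dimension 1) consists of the simplices:

  0-simplices (5): a, b, c, d, e
  1-simplices (5): ad, ae, bd, be, ce

so the chain groups are C_0 ≅ Z^5, C_1 ≅ Z^5.

∂_1: C_1 → C_0 maps an edge to its endpoints' difference, ∂[p,q] = q − p. For instance
  ∂ce = e − c.
The 5×5 boundary matrix has rank 4 and Smith normal form diag(1,1,1,1).

Reading off H_k = ker ∂_k / im ∂_{k+1}:

  H_0: rank C_0 − rank ∂_1 = 5 − 4 = 1, and the invariant factors of ∂_1 are all 1, so H_0 = Z.
  H_1: rank ker ∂_1 − rank ∂_2 = (5 − 4) − 0 = 1, and there is no ∂_2, so H_1 = Z.

Hence the Betti numbers are b_0 = 1, b_1 = 1.

b_0 = 1, b_1 = 1.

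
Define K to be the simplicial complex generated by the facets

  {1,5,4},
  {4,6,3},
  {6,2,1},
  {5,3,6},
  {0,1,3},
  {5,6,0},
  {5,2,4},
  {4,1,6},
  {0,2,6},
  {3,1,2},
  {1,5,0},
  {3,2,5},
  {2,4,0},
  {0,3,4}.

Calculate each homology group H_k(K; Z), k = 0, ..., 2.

H_0 ≅ Z,  H_1 ≅ Z^2,  H_2 ≅ Z.

Order the vertices as 0 < 1 < 2 < 3 < 4 < 5 < 6. Listing each simplex with vertices in this order, K has dimension 2 with simplices:

  0-simplices (7): [0], [1], [2], [3], [4], [5], [6]
  1-simplices (21): [0,1], [0,2], [0,3], [0,4], [0,5], [0,6], [1,2], [1,3], [1,4], [1,5], [1,6], [2,3], [2,4], [2,5], [2,6], [3,4], [3,5], [3,6], [4,5], [4,6], [5,6]
  2-simplices (14): [0,1,3], [0,1,5], [0,2,4], [0,2,6], [0,3,4], [0,5,6], [1,2,3], [1,2,6], [1,4,5], [1,4,6], [2,3,5], [2,4,5], [3,4,6], [3,5,6]

giving chain groups C_0 ≅ Z^7, C_1 ≅ Z^21, C_2 ≅ Z^14.

The boundary map ∂_1: C_1 → C_0 sends each edge [p,q] (with p < q) to q − p. For instance
  ∂[2,5] = [5] − [2].
The resulting 7×21 matrix has rank 6, and its Smith normal form has invariant factors (1,1,1,1,1,1).

∂_2: C_2 → C_1 acts by ∂[p,q,r] = [q,r] − [p,r] + [p,q]. For instance
  ∂[1,4,6] = [4,6] − [1,6] + [1,4],
  ∂[0,2,6] = [2,6] − [0,6] + [0,2].
As a 21×14 matrix over Z this has rank 13, with invariant factors (1,1,1,1,1,1,1,1,1,1,1,1,1).

Reading off H_k = ker ∂_k / im ∂_{k+1}:

  H_0: rank C_0 − rank ∂_1 = 7 − 6 = 1, and the invariant factors of ∂_1 are all 1, so H_0 = Z.
  H_1: rank ker ∂_1 − rank ∂_2 = (21 − 6) − 13 = 2, and the invariant factors of ∂_2 are all 1, so H_1 = Z^2.
  H_2: rank ker ∂_2 − rank ∂_3 = (14 − 13) − 0 = 1, and there is no ∂_3, so H_2 = Z.

(K is a triangulation of the torus T^2.)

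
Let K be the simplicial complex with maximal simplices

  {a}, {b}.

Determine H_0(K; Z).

Fix the vertex order a < b and write every simplex with vertices in increasing order. Then dim K = 0 and the simplices of K are:

  0-simplices (2): a, b

so the chain groups are C_0 ≅ Z^2.

Computing H_k = (kernel of ∂_k) / (image of ∂_{k+1}):

  H_0: rank C_0 − rank ∂_1 = 2 − 0 = 2, and there is no ∂_1, so H_0 ≅ Z^2.

(K is a triangulation of a set of 2 points.)

H_0 = Z^2.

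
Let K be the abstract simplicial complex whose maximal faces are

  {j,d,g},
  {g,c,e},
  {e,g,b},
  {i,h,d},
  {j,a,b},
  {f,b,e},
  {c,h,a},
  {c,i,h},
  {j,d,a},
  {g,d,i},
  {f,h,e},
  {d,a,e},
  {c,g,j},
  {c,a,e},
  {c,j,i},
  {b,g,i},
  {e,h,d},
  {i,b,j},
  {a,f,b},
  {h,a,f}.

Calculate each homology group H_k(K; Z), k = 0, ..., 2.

We work with the vertex ordering a < b < c < d < e < f < g < h < i < j. The simplices of K, each written with vertices in increasing order, are:

  0-simplices (10): a, b, c, d, e, f, g, h, i, j
  1-simplices (30): ab, ac, ad, ae, af, ah, aj, be, bf, bg, bi, bj, ce, cg, ch, ci, cj, de, dg, dh, di, dj, ef, eg, eh, fh, gi, gj, hi, ij
  2-simplices (20): abf, abj, ace, ach, ade, adj, afh, bef, beg, bgi, bij, ceg, cgj, chi, cij, deh, dgi, dgj, dhi, efh

giving chain groups C_0 ≅ Z^10, C_1 ≅ Z^30, C_2 ≅ Z^20.

Boundary ∂_1: C_1 → C_0 sends each edge [p,q] (with p < q) to q − p. For instance
  ∂de = e − d.
This gives a 10×30 integer matrix of rank 9; reducing to Smith normal form yields diagonal entries (1,1,1,1,1,1,1,1,1).

∂_2: C_2 → C_1 maps a triangle to the signed sum of its edges. For instance
  ∂beg = eg − bg + be,
  ∂afh = fh − ah + af.
The 30×20 boundary matrix has rank 20 and Smith normal form diag(1,1,1,1,1,1,1,1,1,1,1,1,1,1,1,1,1,1,1,2).

From H_k ≅ ker(∂_k) / im(∂_{k+1}) we obtain:

  H_0: rank C_0 − rank ∂_1 = 10 − 9 = 1, and the invariant factors of ∂_1 are all 1, so H_0 = Z.
  H_1: rank ker ∂_1 − rank ∂_2 = (30 − 9) − 20 = 1, and ∂_2 has invariant factor 2 > 1, so H_1 = Z ⊕ Z/2.
  H_2: rank ker ∂_2 − rank ∂_3 = (20 − 20) − 0 = 0, and there is no ∂_3, so H_2 = 0.

(K is a triangulation of the Klein bottle.)

H_0 = Z,  H_1 = Z ⊕ Z/2,  H_2 = 0.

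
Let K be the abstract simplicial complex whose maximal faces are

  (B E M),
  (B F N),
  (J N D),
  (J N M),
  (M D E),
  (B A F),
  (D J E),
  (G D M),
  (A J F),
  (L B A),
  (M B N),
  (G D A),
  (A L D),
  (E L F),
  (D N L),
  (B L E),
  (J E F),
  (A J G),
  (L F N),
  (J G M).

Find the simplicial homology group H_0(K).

H_0 ≅ Z.

K has 10 vertices, 30 edges, 20 triangles.
rank ∂_0 = 0, rank ∂_1 = 9 ⇒ b_0 = 10 − 0 − 9 = 1; all invariant factors of ∂_1 are 1 so no torsion. So H_0 ≅ Z.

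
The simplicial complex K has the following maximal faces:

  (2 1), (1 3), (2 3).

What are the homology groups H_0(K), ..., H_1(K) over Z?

H_0 ≅ Z,  H_1 ≅ Z.

Order the vertices as 1 < 2 < 3. Listing each simplex with vertices in this order, K has dimension 1 with simplices:

  0-simplices (3): [1], [2], [3]
  1-simplices (3): [1,2], [1,3], [2,3]

so the chain groups are C_0 ≅ Z^3, C_1 ≅ Z^3.

The boundary map ∂_1: C_1 → C_0 maps an edge to its endpoints' difference, ∂[p,q] = q − p. For instance
  ∂[2,3] = [3] − [2].
The 3×3 boundary matrix has rank 2 and Smith normal form diag(1,1).

Computing H_k = (kernel of ∂_k) / (image of ∂_{k+1}):

  H_0: rank C_0 − rank ∂_1 = 3 − 2 = 1, and the invariant factors of ∂_1 are all 1, so H_0 ≅ Z.
  H_1: rank ker ∂_1 − rank ∂_2 = (3 − 2) − 0 = 1, and there is no ∂_2, so H_1 ≅ Z.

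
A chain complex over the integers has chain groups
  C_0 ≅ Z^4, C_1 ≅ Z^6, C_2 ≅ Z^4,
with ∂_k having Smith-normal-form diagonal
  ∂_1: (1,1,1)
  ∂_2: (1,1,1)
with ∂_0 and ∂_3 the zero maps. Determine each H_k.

H_0 = Z,  H_1 = 0,  H_2 = Z.

H_0: b_0 = 4 − 0 − 3 = 1; torsion from ∂_1 factors > 1: none. So H_0 = Z.
H_1: b_1 = 6 − 3 − 3 = 0; torsion from ∂_2 factors > 1: none. So H_1 = 0.
H_2: b_2 = 4 − 3 − 0 = 1; torsion from ∂_3 factors > 1: none. So H_2 = Z.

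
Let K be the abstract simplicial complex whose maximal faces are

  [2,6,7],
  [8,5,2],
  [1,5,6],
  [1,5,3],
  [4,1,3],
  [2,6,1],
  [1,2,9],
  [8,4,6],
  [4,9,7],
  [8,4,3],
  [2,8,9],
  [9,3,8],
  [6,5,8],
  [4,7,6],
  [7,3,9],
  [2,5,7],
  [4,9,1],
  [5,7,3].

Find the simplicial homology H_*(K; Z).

K has 9 vertices, 27 edges, 18 triangles.
rank ∂_0 = 0, rank ∂_1 = 8 ⇒ b_0 = 9 − 0 − 8 = 1; all invariant factors of ∂_1 are 1 so no torsion. So H_0 = Z.
rank ∂_1 = 8, rank ∂_2 = 18 ⇒ b_1 = 27 − 8 − 18 = 1; ∂_2 has invariant factor(s) [2] giving torsion. So H_1 = Z ⊕ Z_2.
rank ∂_2 = 18, rank ∂_3 = 0 ⇒ b_2 = 18 − 18 − 0 = 0. So H_2 = 0.

H_0 ≅ Z,  H_1 ≅ Z ⊕ Z_2,  H_2 = 0.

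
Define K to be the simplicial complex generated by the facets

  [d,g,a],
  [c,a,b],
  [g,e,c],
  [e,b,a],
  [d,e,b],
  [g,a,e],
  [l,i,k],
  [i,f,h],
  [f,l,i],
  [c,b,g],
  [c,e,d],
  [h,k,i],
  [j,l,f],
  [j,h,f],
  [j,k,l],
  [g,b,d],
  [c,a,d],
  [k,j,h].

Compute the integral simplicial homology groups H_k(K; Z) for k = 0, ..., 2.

H_0 ≅ Z^2,  H_1 ≅ Z_2,  H_2 ≅ Z.

Order the vertices as a < b < c < d < e < f < g < h < i < j < k < l. Listing each simplex with vertices in this order, K has dimension 2 with simplices:

  0-simplices (12): a, b, c, d, e, f, g, h, i, j, k, l
  1-simplices (27): ab, ac, ad, ae, ag, bc, bd, be, bg, cd, ce, cg, de, dg, eg, fh, fi, fj, fl, hi, hj, hk, ik, il, jk, jl, kl
  2-simplices (18): abc, abe, acd, adg, aeg, bcg, bde, bdg, cde, ceg, fhi, fhj, fil, fjl, hik, hjk, ikl, jkl

Hence C_0 ≅ Z^12, C_1 ≅ Z^27, C_2 ≅ Z^18.

Boundary ∂_1: C_1 → C_0 sends each edge [p,q] (with p < q) to q − p. For instance
  ∂bd = d − b.
As a 12×27 matrix over Z this has rank 10, with invariant factors (1,1,1,1,1,1,1,1,1,1).

∂_2: C_2 → C_1 acts by ∂[p,q,r] = [q,r] − [p,r] + [p,q]. For instance
  ∂bde = de − be + bd,
  ∂adg = dg − ag + ad.
The resulting 27×18 matrix has rank 17, and its Smith normal form has invariant factors (1,1,1,1,1,1,1,1,1,1,1,1,1,1,1,1,2).

Computing H_k = (kernel of ∂_k) / (image of ∂_{k+1}):

  H_0: rank C_0 − rank ∂_1 = 12 − 10 = 2, and the invariant factors of ∂_1 are all 1, so H_0 = Z^2.
  H_1: rank ker ∂_1 − rank ∂_2 = (27 − 10) − 17 = 0, and ∂_2 has invariant factor 2 > 1, so H_1 = Z_2.
  H_2: rank ker ∂_2 − rank ∂_3 = (18 − 17) − 0 = 1, and there is no ∂_3, so H_2 = Z.

As a check, the Euler characteristic is 12 − 27 + 18 = 3, which agrees with 2 − 0 + 1 = 3.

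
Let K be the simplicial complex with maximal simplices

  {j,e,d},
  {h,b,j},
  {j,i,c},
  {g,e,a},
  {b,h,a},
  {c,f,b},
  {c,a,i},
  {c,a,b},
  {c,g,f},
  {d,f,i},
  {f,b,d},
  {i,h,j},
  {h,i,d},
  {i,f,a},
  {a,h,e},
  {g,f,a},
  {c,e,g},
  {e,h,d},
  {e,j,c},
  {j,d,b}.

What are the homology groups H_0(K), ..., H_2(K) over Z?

H_0 = Z,  H_1 = Z ⊕ Z/2,  H_2 = 0.

Take the total order a < b < c < d < e < f < g < h < i < j on the vertex set. Then K (dimension 2) consists of the simplices:

  0-simplices (10): a, b, c, d, e, f, g, h, i, j
  1-simplices (30): ab, ac, ae, af, ag, ah, ai, bc, bd, bf, bh, bj, ce, cf, cg, ci, cj, de, df, dh, di, dj, eg, eh, ej, fg, fi, hi, hj, ij
  2-simplices (20): abc, abh, aci, aeg, aeh, afg, afi, bcf, bdf, bdj, bhj, ceg, cej, cfg, cij, deh, dej, dfi, dhi, hij

Hence C_0 ≅ Z^10, C_1 ≅ Z^30, C_2 ≅ Z^20.

Boundary ∂_1: C_1 → C_0 is given by ∂[p,q] = [q] − [p]. For instance
  ∂bh = h − b.
As a 10×30 matrix over Z this has rank 9, with invariant factors (1,1,1,1,1,1,1,1,1).

Boundary ∂_2: C_2 → C_1 sends each 2-simplex [p,q,r] to [q,r] − [p,r] + [p,q]. For instance
  ∂cfg = fg − cg + cf,
  ∂hij = ij − hj + hi.
The resulting 30×20 matrix has rank 20, and its Smith normal form has invariant factors (1,1,1,1,1,1,1,1,1,1,1,1,1,1,1,1,1,1,1,2).

Reading off H_k = ker ∂_k / im ∂_{k+1}:

  H_0: rank C_0 − rank ∂_1 = 10 − 9 = 1, and the invariant factors of ∂_1 are all 1, so H_0 ≅ Z.
  H_1: rank ker ∂_1 − rank ∂_2 = (30 − 9) − 20 = 1, and ∂_2 has invariant factor 2 > 1, so H_1 ≅ Z ⊕ Z/2.
  H_2: rank ker ∂_2 − rank ∂_3 = (20 − 20) − 0 = 0, and there is no ∂_3, so H_2 ≅ 0.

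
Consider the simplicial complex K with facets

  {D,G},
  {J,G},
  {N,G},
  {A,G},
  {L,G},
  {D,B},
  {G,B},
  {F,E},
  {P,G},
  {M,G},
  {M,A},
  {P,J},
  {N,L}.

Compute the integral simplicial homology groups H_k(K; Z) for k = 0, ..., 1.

H_0 ≅ Z^2,  H_1 ≅ Z^4.

Take the total order A < B < D < E < F < G < J < L < M < N < P on the vertex set. Then K (dimension 1) consists of the simplices:

  0-simplices (11): A, B, D, E, F, G, J, L, M, N, P
  1-simplices (13): AG, AM, BD, BG, DG, EF, GJ, GL, GM, GN, GP, JP, LN

giving chain groups C_0 ≅ Z^11, C_1 ≅ Z^13.

The boundary map ∂_1: C_1 → C_0 maps an edge to its endpoints' difference, ∂[p,q] = q − p.
As a 11×13 matrix over Z this has rank 9, with invariant factors (1,1,1,1,1,1,1,1,1).

From H_k ≅ ker(∂_k) / im(∂_{k+1}) we obtain:

  H_0: rank C_0 − rank ∂_1 = 11 − 9 = 2, and the invariant factors of ∂_1 are all 1, so H_0 = Z^2.
  H_1: rank ker ∂_1 − rank ∂_2 = (13 − 9) − 0 = 4, and there is no ∂_2, so H_1 = Z^4.

As a check, the Euler characteristic is 11 − 13 = -2, which agrees with 2 − 4 = -2.
(K is a triangulation of the disjoint union of the 1-simplex and a wedge of 4 circles.)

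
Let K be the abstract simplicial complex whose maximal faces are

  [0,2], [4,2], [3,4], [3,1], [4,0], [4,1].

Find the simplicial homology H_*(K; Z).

H_0 ≅ Z,  H_1 ≅ Z^2.

K has 5 vertices, 6 edges.
rank ∂_0 = 0, rank ∂_1 = 4 ⇒ b_0 = 5 − 0 − 4 = 1; all invariant factors of ∂_1 are 1 so no torsion. So H_0 = Z.
rank ∂_1 = 4, rank ∂_2 = 0 ⇒ b_1 = 6 − 4 − 0 = 2. So H_1 = Z^2.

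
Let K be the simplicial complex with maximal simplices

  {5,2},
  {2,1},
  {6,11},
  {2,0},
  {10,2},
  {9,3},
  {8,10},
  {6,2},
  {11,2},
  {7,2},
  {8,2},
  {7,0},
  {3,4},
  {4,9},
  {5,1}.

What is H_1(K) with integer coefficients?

We work with the vertex ordering 0 < 1 < 2 < 3 < 4 < 5 < 6 < 7 < 8 < 9 < 10 < 11. The simplices of K, each written with vertices in increasing order, are:

  0-simplices (12): [0], [1], [2], [3], [4], [5], [6], [7], [8], [9], [10], [11]
  1-simplices (15): [0,2], [0,7], [1,2], [1,5], [2,5], [2,6], [2,7], [2,8], [2,10], [2,11], [3,4], [3,9], [4,9], [6,11], [8,10]

Hence C_0 ≅ Z^12, C_1 ≅ Z^15.

Boundary ∂_1: C_1 → C_0 sends each edge [p,q] (with p < q) to q − p. For instance
  ∂[4,9] = [9] − [4].
The resulting 12×15 matrix has rank 10, and its Smith normal form has invariant factors (1,1,1,1,1,1,1,1,1,1).

Computing H_k = (kernel of ∂_k) / (image of ∂_{k+1}):

  H_1: rank ker ∂_1 − rank ∂_2 = (15 − 10) − 0 = 5, and there is no ∂_2, so H_1 ≅ Z^5.

(K is a triangulation of the disjoint union of a wedge of 4 circles and the circle S^1.)

H_1 = Z^5.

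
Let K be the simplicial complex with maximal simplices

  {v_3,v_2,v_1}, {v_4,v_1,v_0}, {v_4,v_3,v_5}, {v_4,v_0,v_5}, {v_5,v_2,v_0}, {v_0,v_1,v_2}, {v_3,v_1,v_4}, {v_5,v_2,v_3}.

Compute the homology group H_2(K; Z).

K has 6 vertices, 12 edges, 8 triangles.
rank ∂_2 = 7, rank ∂_3 = 0 ⇒ b_2 = 8 − 7 − 0 = 1. So H_2 = Z.

H_2 ≅ Z.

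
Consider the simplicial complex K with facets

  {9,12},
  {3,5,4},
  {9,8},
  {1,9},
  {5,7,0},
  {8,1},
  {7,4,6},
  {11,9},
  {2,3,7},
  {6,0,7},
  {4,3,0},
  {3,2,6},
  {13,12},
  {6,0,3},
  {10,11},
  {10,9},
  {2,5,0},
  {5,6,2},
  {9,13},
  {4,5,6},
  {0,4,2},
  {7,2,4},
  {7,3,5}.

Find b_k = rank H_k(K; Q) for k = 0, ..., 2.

b_0 = 2, b_1 = 5, b_2 = 1.

Take the total order 0 < 1 < 2 < 3 < 4 < 5 < 6 < 7 < 8 < 9 < 10 < 11 < 12 < 13 on the vertex set. Then K (dimension 2) consists of the simplices:

  0-simplices (14): [0], [1], [2], [3], [4], [5], [6], [7], [8], [9], [10], [11], [12], [13]
  1-simplices (30): (30 of them)
  2-simplices (14): [0,2,4], [0,2,5], [0,3,4], [0,3,6], [0,5,7], [0,6,7], [2,3,6], [2,3,7], [2,4,7], [2,5,6], [3,4,5], [3,5,7], [4,5,6], [4,6,7]

so the chain groups are C_0 ≅ Z^14, C_1 ≅ Z^30, C_2 ≅ Z^14.

Boundary ∂_1: C_1 → C_0 is given by ∂[p,q] = [q] − [p].
The 14×30 boundary matrix has rank 12 and Smith normal form diag(1,1,1,1,1,1,1,1,1,1,1,1).

Boundary ∂_2: C_2 → C_1 maps a triangle to the signed sum of its edges. For instance
  ∂[2,4,7] = [4,7] − [2,7] + [2,4],
  ∂[4,6,7] = [6,7] − [4,7] + [4,6].
The 30×14 boundary matrix has rank 13 and Smith normal form diag(1,1,1,1,1,1,1,1,1,1,1,1,1).

From H_k ≅ ker(∂_k) / im(∂_{k+1}) we obtain:

  H_0: rank C_0 − rank ∂_1 = 14 − 12 = 2, and the invariant factors of ∂_1 are all 1, so H_0 ≅ Z^2.
  H_1: rank ker ∂_1 − rank ∂_2 = (30 − 12) − 13 = 5, and the invariant factors of ∂_2 are all 1, so H_1 ≅ Z^5.
  H_2: rank ker ∂_2 − rank ∂_3 = (14 − 13) − 0 = 1, and there is no ∂_3, so H_2 ≅ Z.

Hence the Betti numbers are b_0 = 2, b_1 = 5, b_2 = 1.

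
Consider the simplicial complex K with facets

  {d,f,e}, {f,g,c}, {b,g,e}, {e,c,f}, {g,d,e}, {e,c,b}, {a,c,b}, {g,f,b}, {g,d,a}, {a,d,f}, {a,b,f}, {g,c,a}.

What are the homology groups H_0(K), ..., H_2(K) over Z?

H_0 ≅ Z,  H_1 ≅ Z/2,  H_2 = 0.

Order the vertices as a < b < c < d < e < f < g. Listing each simplex with vertices in this order, K has dimension 2 with simplices:

  0-simplices (7): a, b, c, d, e, f, g
  1-simplices (18): ab, ac, ad, af, ag, bc, be, bf, bg, ce, cf, cg, de, df, dg, ef, eg, fg
  2-simplices (12): abc, abf, acg, adf, adg, bce, beg, bfg, cef, cfg, def, deg

Hence C_0 ≅ Z^7, C_1 ≅ Z^18, C_2 ≅ Z^12.

Boundary ∂_1: C_1 → C_0 is given by ∂[p,q] = [q] − [p]. For instance
  ∂ac = c − a.
As a 7×18 matrix over Z this has rank 6, with invariant factors (1,1,1,1,1,1).

∂_2: C_2 → C_1 maps a triangle to the signed sum of its edges. For instance
  ∂bce = ce − be + bc,
  ∂beg = eg − bg + be.
The resulting 18×12 matrix has rank 12, and its Smith normal form has invariant factors (1,1,1,1,1,1,1,1,1,1,1,2).

From H_k ≅ ker(∂_k) / im(∂_{k+1}) we obtain:

  H_0: rank C_0 − rank ∂_1 = 7 − 6 = 1, and the invariant factors of ∂_1 are all 1, so H_0 ≅ Z.
  H_1: rank ker ∂_1 − rank ∂_2 = (18 − 6) − 12 = 0, and ∂_2 has invariant factor 2 > 1, so H_1 ≅ Z/2.
  H_2: rank ker ∂_2 − rank ∂_3 = (12 − 12) − 0 = 0, and there is no ∂_3, so H_2 ≅ 0.

As a check, the Euler characteristic is 7 − 18 + 12 = 1, which agrees with 1 − 0 + 0 = 1.
(K is a triangulation of the real projective plane RP^2.)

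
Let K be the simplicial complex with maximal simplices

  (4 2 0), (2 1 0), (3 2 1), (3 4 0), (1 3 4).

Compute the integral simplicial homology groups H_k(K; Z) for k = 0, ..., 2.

K has 5 vertices, 10 edges, 5 triangles.
rank ∂_0 = 0, rank ∂_1 = 4 ⇒ b_0 = 5 − 0 − 4 = 1; all invariant factors of ∂_1 are 1 so no torsion. So H_0 ≅ Z.
rank ∂_1 = 4, rank ∂_2 = 5 ⇒ b_1 = 10 − 4 − 5 = 1; all invariant factors of ∂_2 are 1 so no torsion. So H_1 ≅ Z.
rank ∂_2 = 5, rank ∂_3 = 0 ⇒ b_2 = 5 − 5 − 0 = 0. So H_2 ≅ 0.

H_0 = Z,  H_1 = Z,  H_2 = 0.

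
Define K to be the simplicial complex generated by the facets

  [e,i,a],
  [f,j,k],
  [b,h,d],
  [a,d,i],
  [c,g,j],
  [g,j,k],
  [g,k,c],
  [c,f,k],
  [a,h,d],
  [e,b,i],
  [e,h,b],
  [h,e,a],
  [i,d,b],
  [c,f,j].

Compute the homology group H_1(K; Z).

Take the total order a < b < c < d < e < f < g < h < i < j < k on the vertex set. Then K (dimension 2) consists of the simplices:

  0-simplices (11): a, b, c, d, e, f, g, h, i, j, k
  1-simplices (21): ad, ae, ah, ai, bd, be, bh, bi, cf, cg, cj, ck, dh, di, eh, ei, fj, fk, gj, gk, jk
  2-simplices (14): adh, adi, aeh, aei, bdh, bdi, beh, bei, cfj, cfk, cgj, cgk, fjk, gjk

giving chain groups C_0 ≅ Z^11, C_1 ≅ Z^21, C_2 ≅ Z^14.

Boundary ∂_1: C_1 → C_0 is given by ∂[p,q] = [q] − [p]. For instance
  ∂ei = i − e.
This gives a 11×21 integer matrix of rank 9; reducing to Smith normal form yields diagonal entries (1,1,1,1,1,1,1,1,1).

The boundary map ∂_2: C_2 → C_1 maps a triangle to the signed sum of its edges. For instance
  ∂cgj = gj − cj + cg,
  ∂cgk = gk − ck + cg.
The resulting 21×14 matrix has rank 12, and its Smith normal form has invariant factors (1,1,1,1,1,1,1,1,1,1,1,1).

From H_k ≅ ker(∂_k) / im(∂_{k+1}) we obtain:

  H_1: rank ker ∂_1 − rank ∂_2 = (21 − 9) − 12 = 0, and the invariant factors of ∂_2 are all 1, so H_1 = 0.

H_1 = 0.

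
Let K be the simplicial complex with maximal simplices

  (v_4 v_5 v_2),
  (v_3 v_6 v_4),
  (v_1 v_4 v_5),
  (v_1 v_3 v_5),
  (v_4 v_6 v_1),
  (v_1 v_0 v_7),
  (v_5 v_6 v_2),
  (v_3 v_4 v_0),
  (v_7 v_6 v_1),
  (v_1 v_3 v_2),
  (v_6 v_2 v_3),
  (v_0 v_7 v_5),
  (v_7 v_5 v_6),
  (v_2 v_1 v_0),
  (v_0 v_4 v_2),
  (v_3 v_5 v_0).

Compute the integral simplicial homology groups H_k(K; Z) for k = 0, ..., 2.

We work with the vertex ordering v_0 < v_1 < v_2 < v_3 < v_4 < v_5 < v_6 < v_7. The simplices of K, each written with vertices in increasing order, are:

  0-simplices (8): [v_0], [v_1], [v_2], [v_3], [v_4], [v_5], [v_6], [v_7]
  1-simplices (24): (24 of them)
  2-simplices (16): (16 of them)

giving chain groups C_0 ≅ Z^8, C_1 ≅ Z^24, C_2 ≅ Z^16.

The boundary map ∂_1: C_1 → C_0 sends each edge [p,q] (with p < q) to q − p.
As a 8×24 matrix over Z this has rank 7, with invariant factors (1,1,1,1,1,1,1).

∂_2: C_2 → C_1 acts by ∂[p,q,r] = [q,r] − [p,r] + [p,q]. For instance
  ∂[v_0,v_2,v_4] = [v_2,v_4] − [v_0,v_4] + [v_0,v_2],
  ∂[v_0,v_5,v_7] = [v_5,v_7] − [v_0,v_7] + [v_0,v_5].
The resulting 24×16 matrix has rank 15, and its Smith normal form has invariant factors (1,1,1,1,1,1,1,1,1,1,1,1,1,1,1).

Computing H_k = (kernel of ∂_k) / (image of ∂_{k+1}):

  H_0: rank C_0 − rank ∂_1 = 8 − 7 = 1, and the invariant factors of ∂_1 are all 1, so H_0 = Z.
  H_1: rank ker ∂_1 − rank ∂_2 = (24 − 7) − 15 = 2, and the invariant factors of ∂_2 are all 1, so H_1 = Z^2.
  H_2: rank ker ∂_2 − rank ∂_3 = (16 − 15) − 0 = 1, and there is no ∂_3, so H_2 = Z.

(K is a triangulation of the torus T^2.)

H_0 = Z,  H_1 = Z^2,  H_2 = Z.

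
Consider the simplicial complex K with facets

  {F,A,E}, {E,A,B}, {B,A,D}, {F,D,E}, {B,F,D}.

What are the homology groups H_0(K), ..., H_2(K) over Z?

Fix the vertex order A < B < D < E < F and write every simplex with vertices in increasing order. Then dim K = 2 and the simplices of K are:

  0-simplices (5): A, B, D, E, F
  1-simplices (10): AB, AD, AE, AF, BD, BE, BF, DE, DF, EF
  2-simplices (5): ABD, ABE, AEF, BDF, DEF

so the chain groups are C_0 ≅ Z^5, C_1 ≅ Z^10, C_2 ≅ Z^5.

∂_1: C_1 → C_0 maps an edge to its endpoints' difference, ∂[p,q] = q − p. For instance
  ∂BF = F − B.
As a 5×10 matrix over Z this has rank 4, with invariant factors (1,1,1,1).

The boundary map ∂_2: C_2 → C_1 maps a triangle to the signed sum of its edges. For instance
  ∂AEF = EF − AF + AE,
  ∂BDF = DF − BF + BD.
The 10×5 boundary matrix has rank 5 and Smith normal form diag(1,1,1,1,1).

From H_k ≅ ker(∂_k) / im(∂_{k+1}) we obtain:

  H_0: rank C_0 − rank ∂_1 = 5 − 4 = 1, and the invariant factors of ∂_1 are all 1, so H_0 ≅ Z.
  H_1: rank ker ∂_1 − rank ∂_2 = (10 − 4) − 5 = 1, and the invariant factors of ∂_2 are all 1, so H_1 ≅ Z.
  H_2: rank ker ∂_2 − rank ∂_3 = (5 − 5) − 0 = 0, and there is no ∂_3, so H_2 ≅ 0.

As a check, the Euler characteristic is 5 − 10 + 5 = 0, which agrees with 1 − 1 + 0 = 0.

H_0 = Z,  H_1 = Z,  H_2 = 0.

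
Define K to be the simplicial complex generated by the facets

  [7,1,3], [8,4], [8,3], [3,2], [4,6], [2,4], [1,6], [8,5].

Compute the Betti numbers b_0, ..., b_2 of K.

b_0 = 1, b_1 = 2, b_2 = 0.

K has 8 vertices, 10 edges, 1 triangle.
rank ∂_0 = 0, rank ∂_1 = 7 ⇒ b_0 = 8 − 0 − 7 = 1; all invariant factors of ∂_1 are 1 so no torsion. So H_0 = Z.
rank ∂_1 = 7, rank ∂_2 = 1 ⇒ b_1 = 10 − 7 − 1 = 2; all invariant factors of ∂_2 are 1 so no torsion. So H_1 = Z^2.
rank ∂_2 = 1, rank ∂_3 = 0 ⇒ b_2 = 1 − 1 − 0 = 0. So H_2 = 0.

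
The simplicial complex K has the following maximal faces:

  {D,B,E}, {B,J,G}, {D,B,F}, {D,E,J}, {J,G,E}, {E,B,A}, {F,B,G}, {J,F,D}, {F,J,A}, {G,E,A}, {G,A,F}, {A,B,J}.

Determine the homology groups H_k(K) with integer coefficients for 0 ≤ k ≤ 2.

K has 7 vertices, 18 edges, 12 triangles.
rank ∂_0 = 0, rank ∂_1 = 6 ⇒ b_0 = 7 − 0 − 6 = 1; all invariant factors of ∂_1 are 1 so no torsion. So H_0 = Z.
rank ∂_1 = 6, rank ∂_2 = 12 ⇒ b_1 = 18 − 6 − 12 = 0; ∂_2 has invariant factor(s) [2] giving torsion. So H_1 = Z/2.
rank ∂_2 = 12, rank ∂_3 = 0 ⇒ b_2 = 12 − 12 − 0 = 0. So H_2 = 0.

H_0 = Z,  H_1 = Z/2,  H_2 = 0.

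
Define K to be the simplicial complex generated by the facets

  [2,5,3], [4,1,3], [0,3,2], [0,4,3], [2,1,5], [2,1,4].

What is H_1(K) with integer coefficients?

We work with the vertex ordering 0 < 1 < 2 < 3 < 4 < 5. The simplices of K, each written with vertices in increasing order, are:

  0-simplices (6): [0], [1], [2], [3], [4], [5]
  1-simplices (12): [0,2], [0,3], [0,4], [1,2], [1,3], [1,4], [1,5], [2,3], [2,4], [2,5], [3,4], [3,5]
  2-simplices (6): [0,2,3], [0,3,4], [1,2,4], [1,2,5], [1,3,4], [2,3,5]

so the chain groups are C_0 ≅ Z^6, C_1 ≅ Z^12, C_2 ≅ Z^6.

The boundary map ∂_1: C_1 → C_0 sends each edge [p,q] (with p < q) to q − p.
This gives a 6×12 integer matrix of rank 5; reducing to Smith normal form yields diagonal entries (1,1,1,1,1).

∂_2: C_2 → C_1 maps a triangle to the signed sum of its edges. For instance
  ∂[1,2,4] = [2,4] − [1,4] + [1,2],
  ∂[0,2,3] = [2,3] − [0,3] + [0,2].
The 12×6 boundary matrix has rank 6 and Smith normal form diag(1,1,1,1,1,1).

Now H_k = ker ∂_k / im ∂_{k+1}, so:

  H_1: rank ker ∂_1 − rank ∂_2 = (12 − 5) − 6 = 1, and the invariant factors of ∂_2 are all 1, so H_1 = Z.

H_1 ≅ Z.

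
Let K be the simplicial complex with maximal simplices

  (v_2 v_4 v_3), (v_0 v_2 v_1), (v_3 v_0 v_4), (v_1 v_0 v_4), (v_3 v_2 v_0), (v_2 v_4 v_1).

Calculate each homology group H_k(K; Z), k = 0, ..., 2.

H_0 = Z,  H_1 = 0,  H_2 = Z.

Fix the vertex order v_0 < v_1 < v_2 < v_3 < v_4 and write every simplex with vertices in increasing order. Then dim K = 2 and the simplices of K are:

  0-simplices (5): [v_0], [v_1], [v_2], [v_3], [v_4]
  1-simplices (9): [v_0,v_1], [v_0,v_2], [v_0,v_3], [v_0,v_4], [v_1,v_2], [v_1,v_4], [v_2,v_3], [v_2,v_4], [v_3,v_4]
  2-simplices (6): [v_0,v_1,v_2], [v_0,v_1,v_4], [v_0,v_2,v_3], [v_0,v_3,v_4], [v_1,v_2,v_4], [v_2,v_3,v_4]

Hence C_0 ≅ Z^5, C_1 ≅ Z^9, C_2 ≅ Z^6.

Boundary ∂_1: C_1 → C_0 is given by ∂[p,q] = [q] − [p].
As a 5×9 matrix over Z this has rank 4, with invariant factors (1,1,1,1).

Boundary ∂_2: C_2 → C_1 acts by ∂[p,q,r] = [q,r] − [p,r] + [p,q]. For instance
  ∂[v_1,v_2,v_4] = [v_2,v_4] − [v_1,v_4] + [v_1,v_2],
  ∂[v_0,v_1,v_2] = [v_1,v_2] − [v_0,v_2] + [v_0,v_1].
As a 9×6 matrix over Z this has rank 5, with invariant factors (1,1,1,1,1).

Computing H_k = (kernel of ∂_k) / (image of ∂_{k+1}):

  H_0: rank C_0 − rank ∂_1 = 5 − 4 = 1, and the invariant factors of ∂_1 are all 1, so H_0 = Z.
  H_1: rank ker ∂_1 − rank ∂_2 = (9 − 4) − 5 = 0, and the invariant factors of ∂_2 are all 1, so H_1 = 0.
  H_2: rank ker ∂_2 − rank ∂_3 = (6 − 5) − 0 = 1, and there is no ∂_3, so H_2 = Z.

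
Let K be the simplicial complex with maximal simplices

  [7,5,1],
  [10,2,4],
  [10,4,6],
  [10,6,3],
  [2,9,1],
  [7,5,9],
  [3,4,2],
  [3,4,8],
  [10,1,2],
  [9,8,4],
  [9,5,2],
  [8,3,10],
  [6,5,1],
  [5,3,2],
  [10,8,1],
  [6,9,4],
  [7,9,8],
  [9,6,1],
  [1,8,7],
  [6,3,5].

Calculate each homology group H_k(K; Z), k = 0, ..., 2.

H_0 = Z,  H_1 = Z ⊕ Z/2,  H_2 = 0.

Fix the vertex order 1 < 2 < 3 < 4 < 5 < 6 < 7 < 8 < 9 < 10 and write every simplex with vertices in increasing order. Then dim K = 2 and the simplices of K are:

  0-simplices (10): [1], [2], [3], [4], [5], [6], [7], [8], [9], [10]
  1-simplices (30): (30 of them)
  2-simplices (20): (20 of them)

Hence C_0 ≅ Z^10, C_1 ≅ Z^30, C_2 ≅ Z^20.

The boundary map ∂_1: C_1 → C_0 maps an edge to its endpoints' difference, ∂[p,q] = q − p.
This gives a 10×30 integer matrix of rank 9; reducing to Smith normal form yields diagonal entries (1,1,1,1,1,1,1,1,1).

The boundary map ∂_2: C_2 → C_1 sends each 2-simplex [p,q,r] to [q,r] − [p,r] + [p,q]. For instance
  ∂[4,6,10] = [6,10] − [4,10] + [4,6],
  ∂[3,4,8] = [4,8] − [3,8] + [3,4].
As a 30×20 matrix over Z this has rank 20, with invariant factors (1,1,1,1,1,1,1,1,1,1,1,1,1,1,1,1,1,1,1,2).

Reading off H_k = ker ∂_k / im ∂_{k+1}:

  H_0: rank C_0 − rank ∂_1 = 10 − 9 = 1, and the invariant factors of ∂_1 are all 1, so H_0 ≅ Z.
  H_1: rank ker ∂_1 − rank ∂_2 = (30 − 9) − 20 = 1, and ∂_2 has invariant factor 2 > 1, so H_1 ≅ Z ⊕ Z/2.
  H_2: rank ker ∂_2 − rank ∂_3 = (20 − 20) − 0 = 0, and there is no ∂_3, so H_2 ≅ 0.

As a check, the Euler characteristic is 10 − 30 + 20 = 0, which agrees with 1 − 1 + 0 = 0.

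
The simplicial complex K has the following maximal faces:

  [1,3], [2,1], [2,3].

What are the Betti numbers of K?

Take the total order 1 < 2 < 3 on the vertex set. Then K (dimension 1) consists of the simplices:

  0-simplices (3): [1], [2], [3]
  1-simplices (3): [1,2], [1,3], [2,3]

so the chain groups are C_0 ≅ Z^3, C_1 ≅ Z^3.

Boundary ∂_1: C_1 → C_0 is given by ∂[p,q] = [q] − [p].
This gives a 3×3 integer matrix of rank 2; reducing to Smith normal form yields diagonal entries (1,1).

Reading off H_k = ker ∂_k / im ∂_{k+1}:

  H_0: rank C_0 − rank ∂_1 = 3 − 2 = 1, and the invariant factors of ∂_1 are all 1, so H_0 ≅ Z.
  H_1: rank ker ∂_1 − rank ∂_2 = (3 − 2) − 0 = 1, and there is no ∂_2, so H_1 ≅ Z.

As a check, the Euler characteristic is 3 − 3 = 0, which agrees with 1 − 1 = 0.

Hence the Betti numbers are b_0 = 1, b_1 = 1.

b_0 = 1, b_1 = 1.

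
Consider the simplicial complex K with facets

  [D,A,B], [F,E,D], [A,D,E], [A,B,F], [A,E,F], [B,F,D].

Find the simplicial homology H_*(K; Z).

K has 5 vertices, 9 edges, 6 triangles.
rank ∂_0 = 0, rank ∂_1 = 4 ⇒ b_0 = 5 − 0 − 4 = 1; all invariant factors of ∂_1 are 1 so no torsion. So H_0 ≅ Z.
rank ∂_1 = 4, rank ∂_2 = 5 ⇒ b_1 = 9 − 4 − 5 = 0; all invariant factors of ∂_2 are 1 so no torsion. So H_1 ≅ 0.
rank ∂_2 = 5, rank ∂_3 = 0 ⇒ b_2 = 6 − 5 − 0 = 1. So H_2 ≅ Z.

H_0 = Z,  H_1 = 0,  H_2 = Z.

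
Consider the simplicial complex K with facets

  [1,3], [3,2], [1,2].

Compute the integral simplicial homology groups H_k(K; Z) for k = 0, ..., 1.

H_0 ≅ Z,  H_1 ≅ Z.

Take the total order 1 < 2 < 3 on the vertex set. Then K (dimension 1) consists of the simplices:

  0-simplices (3): [1], [2], [3]
  1-simplices (3): [1,2], [1,3], [2,3]

giving chain groups C_0 ≅ Z^3, C_1 ≅ Z^3.

The boundary map ∂_1: C_1 → C_0 maps an edge to its endpoints' difference, ∂[p,q] = q − p. For instance
  ∂[1,3] = [3] − [1].
This gives a 3×3 integer matrix of rank 2; reducing to Smith normal form yields diagonal entries (1,1).

From H_k ≅ ker(∂_k) / im(∂_{k+1}) we obtain:

  H_0: rank C_0 − rank ∂_1 = 3 − 2 = 1, and the invariant factors of ∂_1 are all 1, so H_0 = Z.
  H_1: rank ker ∂_1 − rank ∂_2 = (3 − 2) − 0 = 1, and there is no ∂_2, so H_1 = Z.

As a check, the Euler characteristic is 3 − 3 = 0, which agrees with 1 − 1 = 0.
(K is a triangulation of the circle S^1.)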